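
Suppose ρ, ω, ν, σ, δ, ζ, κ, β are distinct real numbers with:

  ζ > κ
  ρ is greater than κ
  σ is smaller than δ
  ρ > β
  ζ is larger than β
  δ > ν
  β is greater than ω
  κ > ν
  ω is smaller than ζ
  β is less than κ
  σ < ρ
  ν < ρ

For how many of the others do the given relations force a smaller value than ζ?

Directly below ζ: ω, β, κ.
One step further: ν (4 so far).
Nothing else is reachable below ζ; 4 in all.

4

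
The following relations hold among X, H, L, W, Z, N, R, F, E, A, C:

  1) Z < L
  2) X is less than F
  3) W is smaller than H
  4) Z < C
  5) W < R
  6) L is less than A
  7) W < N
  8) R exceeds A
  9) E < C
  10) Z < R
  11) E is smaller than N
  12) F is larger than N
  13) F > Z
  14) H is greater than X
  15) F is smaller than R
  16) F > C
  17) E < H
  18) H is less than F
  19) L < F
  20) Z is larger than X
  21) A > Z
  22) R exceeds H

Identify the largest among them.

E is not greatest since E < H; W is not greatest since W < H; X is not greatest since X < H; Z is not greatest since Z < C; C is not greatest since C < F; H is not greatest since H < R; L is not greatest since L < A; A is not greatest since A < R; N is not greatest since N < F; F is not greatest since F < R.
Only R has nothing above it, so R is the largest.

R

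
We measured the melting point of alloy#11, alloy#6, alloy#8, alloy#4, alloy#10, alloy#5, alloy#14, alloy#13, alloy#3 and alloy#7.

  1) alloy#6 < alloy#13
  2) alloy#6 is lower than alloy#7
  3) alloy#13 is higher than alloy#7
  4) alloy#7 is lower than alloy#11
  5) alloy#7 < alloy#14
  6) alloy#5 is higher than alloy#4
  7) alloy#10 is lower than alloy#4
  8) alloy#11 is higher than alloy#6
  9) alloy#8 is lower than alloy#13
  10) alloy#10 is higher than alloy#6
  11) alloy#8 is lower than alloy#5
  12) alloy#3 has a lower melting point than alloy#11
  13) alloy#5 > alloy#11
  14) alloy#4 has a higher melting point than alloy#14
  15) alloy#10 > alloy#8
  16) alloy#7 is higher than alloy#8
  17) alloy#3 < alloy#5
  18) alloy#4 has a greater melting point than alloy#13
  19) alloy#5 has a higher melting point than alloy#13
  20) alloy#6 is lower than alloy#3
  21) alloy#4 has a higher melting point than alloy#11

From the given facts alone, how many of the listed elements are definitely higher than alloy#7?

5

Directly above alloy#7: alloy#13, alloy#14, alloy#11.
One step further: alloy#4, alloy#5 (5 so far).
Nothing else is reachable above alloy#7; 5 in all.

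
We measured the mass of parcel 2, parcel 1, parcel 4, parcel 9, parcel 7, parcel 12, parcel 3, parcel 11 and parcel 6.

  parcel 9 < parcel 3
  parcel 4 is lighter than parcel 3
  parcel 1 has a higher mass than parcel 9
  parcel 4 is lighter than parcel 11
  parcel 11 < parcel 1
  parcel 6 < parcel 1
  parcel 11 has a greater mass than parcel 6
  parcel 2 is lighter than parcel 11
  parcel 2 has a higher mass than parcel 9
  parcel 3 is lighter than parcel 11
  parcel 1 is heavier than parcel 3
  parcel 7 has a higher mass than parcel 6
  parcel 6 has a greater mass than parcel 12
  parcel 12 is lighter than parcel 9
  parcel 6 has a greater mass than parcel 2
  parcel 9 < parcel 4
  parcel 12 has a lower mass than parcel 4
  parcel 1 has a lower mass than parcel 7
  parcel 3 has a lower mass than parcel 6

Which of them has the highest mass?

Chaining downward from parcel 7: directly below it, parcel 6, parcel 1; then parcel 12, parcel 9, parcel 2, parcel 3, parcel 11; then parcel 4.
That covers every other element, and nothing is given above parcel 7, so parcel 7 is the highest mass.

parcel 7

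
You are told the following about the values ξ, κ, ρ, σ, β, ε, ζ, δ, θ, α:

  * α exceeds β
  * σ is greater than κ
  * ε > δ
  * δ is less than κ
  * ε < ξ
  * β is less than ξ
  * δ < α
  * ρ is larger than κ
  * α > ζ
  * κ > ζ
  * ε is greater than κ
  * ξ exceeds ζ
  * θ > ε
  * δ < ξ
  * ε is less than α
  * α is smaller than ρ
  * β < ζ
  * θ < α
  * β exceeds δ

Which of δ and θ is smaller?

Link the given pairs in sequence: δ < β; β < ζ; ζ < κ; κ < ε; ε < θ.
Together: δ < β < ζ < κ < ε < θ.
So δ < θ; δ is the smaller of the two.

δ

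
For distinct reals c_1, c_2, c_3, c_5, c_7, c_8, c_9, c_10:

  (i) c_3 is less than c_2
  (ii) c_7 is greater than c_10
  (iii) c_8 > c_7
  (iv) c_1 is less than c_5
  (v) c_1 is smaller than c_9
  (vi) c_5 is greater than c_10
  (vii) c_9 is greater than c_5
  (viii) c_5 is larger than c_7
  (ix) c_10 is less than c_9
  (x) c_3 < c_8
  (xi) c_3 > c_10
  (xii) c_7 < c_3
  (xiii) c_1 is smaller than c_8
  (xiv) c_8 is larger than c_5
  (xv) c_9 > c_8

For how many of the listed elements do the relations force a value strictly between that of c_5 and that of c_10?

1

Chaining upward from c_10 reaches: c_7, c_3, c_2, c_8, c_9.
Chaining downward from c_5 reaches: c_1, c_7.
Strictly between c_10 and c_5 are those in both lists: c_7 — 1 element.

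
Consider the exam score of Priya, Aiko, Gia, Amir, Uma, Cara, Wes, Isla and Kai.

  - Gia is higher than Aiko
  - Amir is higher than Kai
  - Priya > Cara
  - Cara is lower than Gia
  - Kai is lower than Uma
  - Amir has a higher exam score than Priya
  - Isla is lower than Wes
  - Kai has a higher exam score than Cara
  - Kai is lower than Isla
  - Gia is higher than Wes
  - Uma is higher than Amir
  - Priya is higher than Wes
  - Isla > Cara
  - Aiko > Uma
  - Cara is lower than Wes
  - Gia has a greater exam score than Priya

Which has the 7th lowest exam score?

Uma

Chaining the given pairs: Cara < Kai < Isla < Wes < Priya < Amir < Uma < Aiko < Gia.
The 7th smallest is Uma.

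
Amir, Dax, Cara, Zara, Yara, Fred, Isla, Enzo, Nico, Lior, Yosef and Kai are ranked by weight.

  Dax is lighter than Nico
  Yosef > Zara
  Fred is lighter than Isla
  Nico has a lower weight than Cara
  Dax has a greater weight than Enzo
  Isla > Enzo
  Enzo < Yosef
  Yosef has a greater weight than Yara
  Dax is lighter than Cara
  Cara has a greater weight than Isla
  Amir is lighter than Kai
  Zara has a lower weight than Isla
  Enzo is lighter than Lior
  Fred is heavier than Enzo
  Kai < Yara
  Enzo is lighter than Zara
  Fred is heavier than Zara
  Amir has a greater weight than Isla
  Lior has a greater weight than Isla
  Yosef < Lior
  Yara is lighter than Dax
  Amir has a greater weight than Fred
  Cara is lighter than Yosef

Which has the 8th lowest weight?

Dax

Chaining the given pairs: Enzo < Zara < Fred < Isla < Amir < Kai < Yara < Dax < Nico < Cara < Yosef < Lior.
The 8th smallest is Dax.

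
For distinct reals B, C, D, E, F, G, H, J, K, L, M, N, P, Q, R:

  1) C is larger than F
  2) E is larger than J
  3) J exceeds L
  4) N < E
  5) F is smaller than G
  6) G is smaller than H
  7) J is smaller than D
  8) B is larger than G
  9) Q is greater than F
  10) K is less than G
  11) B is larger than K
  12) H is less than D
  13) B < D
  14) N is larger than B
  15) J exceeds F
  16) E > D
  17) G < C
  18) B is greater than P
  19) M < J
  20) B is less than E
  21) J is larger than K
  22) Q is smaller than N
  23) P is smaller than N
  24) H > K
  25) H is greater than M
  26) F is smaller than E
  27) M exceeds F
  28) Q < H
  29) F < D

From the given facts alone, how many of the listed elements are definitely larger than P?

4

From P the given relations immediately reach B, N.
From those, D, E — 4 in total.
Nothing else is reachable above P; 4 in all.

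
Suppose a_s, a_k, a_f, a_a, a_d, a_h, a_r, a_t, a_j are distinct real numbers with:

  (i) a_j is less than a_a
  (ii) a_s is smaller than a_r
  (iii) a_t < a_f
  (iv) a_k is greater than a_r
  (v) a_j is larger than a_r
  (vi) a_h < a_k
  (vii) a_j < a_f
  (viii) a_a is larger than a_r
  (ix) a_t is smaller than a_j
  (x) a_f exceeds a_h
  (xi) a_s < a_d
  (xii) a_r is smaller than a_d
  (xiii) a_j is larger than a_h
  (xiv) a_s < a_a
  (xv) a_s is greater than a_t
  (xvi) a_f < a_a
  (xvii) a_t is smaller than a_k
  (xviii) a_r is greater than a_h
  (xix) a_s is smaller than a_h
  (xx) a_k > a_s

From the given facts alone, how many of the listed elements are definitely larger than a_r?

The elements the relations force above a_r are a_d, a_j, a_f, a_a, a_k — no chain reaches any other.
That is 5.

5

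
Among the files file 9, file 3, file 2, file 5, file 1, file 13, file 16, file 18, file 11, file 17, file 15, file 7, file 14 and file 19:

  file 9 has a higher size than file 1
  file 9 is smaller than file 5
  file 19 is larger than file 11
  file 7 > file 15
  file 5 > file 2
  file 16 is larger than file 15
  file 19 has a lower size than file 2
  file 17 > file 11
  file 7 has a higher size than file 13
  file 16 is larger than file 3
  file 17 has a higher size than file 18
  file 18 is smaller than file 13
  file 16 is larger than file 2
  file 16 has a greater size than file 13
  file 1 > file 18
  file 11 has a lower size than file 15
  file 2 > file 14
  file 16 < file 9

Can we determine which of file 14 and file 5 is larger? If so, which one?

The relevant relations are file 14 < file 2; file 2 < file 16; file 16 < file 9; file 9 < file 5.
Chaining these gives file 14 < file 2 < file 16 < file 9 < file 5.
So file 5 is larger.

file 5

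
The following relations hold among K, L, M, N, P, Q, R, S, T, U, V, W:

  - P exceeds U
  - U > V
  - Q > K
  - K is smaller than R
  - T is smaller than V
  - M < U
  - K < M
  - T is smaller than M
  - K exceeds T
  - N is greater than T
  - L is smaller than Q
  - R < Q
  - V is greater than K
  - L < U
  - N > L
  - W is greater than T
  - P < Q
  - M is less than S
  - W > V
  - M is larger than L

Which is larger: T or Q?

T < K and K < M give T < M.
Then M < U extends the chain to U.
Then U < P extends the chain to P.
Then P < Q extends the chain to Q.
So T < Q; Q is the larger of the two.

Q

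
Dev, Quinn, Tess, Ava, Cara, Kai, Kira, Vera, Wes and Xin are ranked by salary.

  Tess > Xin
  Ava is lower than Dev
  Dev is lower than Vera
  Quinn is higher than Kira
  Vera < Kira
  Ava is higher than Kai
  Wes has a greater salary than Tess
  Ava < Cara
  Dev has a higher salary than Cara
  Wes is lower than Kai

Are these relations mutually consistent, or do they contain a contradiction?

The single ordering Xin < Tess < Wes < Kai < Ava < Cara < Dev < Vera < Kira < Quinn satisfies every listed relation, so no contradiction arises.

consistent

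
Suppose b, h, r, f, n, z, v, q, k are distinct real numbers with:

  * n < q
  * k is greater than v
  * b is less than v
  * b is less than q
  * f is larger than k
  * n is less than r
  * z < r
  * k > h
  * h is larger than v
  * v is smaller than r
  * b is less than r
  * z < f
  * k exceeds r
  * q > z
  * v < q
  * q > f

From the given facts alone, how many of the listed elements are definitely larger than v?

Directly above v: h, r, k, q.
One step further: f (5 so far).
Nothing else is reachable above v; 5 in all.

5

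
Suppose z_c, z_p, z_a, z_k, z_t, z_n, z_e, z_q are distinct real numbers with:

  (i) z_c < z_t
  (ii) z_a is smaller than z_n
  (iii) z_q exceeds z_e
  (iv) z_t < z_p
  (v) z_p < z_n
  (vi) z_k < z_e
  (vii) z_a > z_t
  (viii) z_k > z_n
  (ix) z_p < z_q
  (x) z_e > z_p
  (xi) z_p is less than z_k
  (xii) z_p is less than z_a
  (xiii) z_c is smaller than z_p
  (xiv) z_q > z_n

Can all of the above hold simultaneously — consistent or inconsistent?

Every relation is compatible with z_c < z_t < z_p < z_a < z_n < z_k < z_e < z_q; the set is consistent.

consistent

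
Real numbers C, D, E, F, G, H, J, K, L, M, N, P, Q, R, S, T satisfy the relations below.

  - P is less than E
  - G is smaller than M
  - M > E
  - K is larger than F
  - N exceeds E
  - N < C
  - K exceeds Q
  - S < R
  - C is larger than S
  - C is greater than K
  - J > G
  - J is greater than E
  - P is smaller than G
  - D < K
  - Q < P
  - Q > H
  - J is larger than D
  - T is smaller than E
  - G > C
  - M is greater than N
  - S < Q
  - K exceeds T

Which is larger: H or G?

H < Q < P < E < N < C < G, by transitivity through Q, P, E, N, C.
So H < G; G is the larger of the two.

G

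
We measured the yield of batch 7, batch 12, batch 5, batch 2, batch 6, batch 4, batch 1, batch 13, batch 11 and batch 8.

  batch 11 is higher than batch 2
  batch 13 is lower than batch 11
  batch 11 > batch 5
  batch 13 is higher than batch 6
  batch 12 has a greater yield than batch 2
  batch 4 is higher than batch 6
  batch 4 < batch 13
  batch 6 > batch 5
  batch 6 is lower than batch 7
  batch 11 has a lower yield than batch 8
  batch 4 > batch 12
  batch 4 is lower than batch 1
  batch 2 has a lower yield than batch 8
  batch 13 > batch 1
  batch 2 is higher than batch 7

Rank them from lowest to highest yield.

batch 5 < batch 6 < batch 7 < batch 2 < batch 12 < batch 4 < batch 1 < batch 13 < batch 11 < batch 8

Each adjacent pair is fixed by a given relation: batch 5 < batch 6; batch 6 < batch 7; batch 7 < batch 2; batch 2 < batch 12; batch 12 < batch 4; batch 4 < batch 1; batch 1 < batch 13; batch 13 < batch 11; batch 11 < batch 8. Chaining them end to end gives the full order.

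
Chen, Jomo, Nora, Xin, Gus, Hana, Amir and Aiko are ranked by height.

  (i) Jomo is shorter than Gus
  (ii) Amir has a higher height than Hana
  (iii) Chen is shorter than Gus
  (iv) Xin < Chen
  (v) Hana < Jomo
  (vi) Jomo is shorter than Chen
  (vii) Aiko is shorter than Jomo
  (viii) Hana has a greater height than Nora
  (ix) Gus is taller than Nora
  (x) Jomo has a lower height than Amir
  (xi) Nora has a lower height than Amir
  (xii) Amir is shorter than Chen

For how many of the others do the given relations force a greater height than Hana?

4

From Hana the given relations immediately reach Jomo, Amir.
From those, Chen, Gus — 4 in total.
Nothing else is reachable above Hana; 4 in all.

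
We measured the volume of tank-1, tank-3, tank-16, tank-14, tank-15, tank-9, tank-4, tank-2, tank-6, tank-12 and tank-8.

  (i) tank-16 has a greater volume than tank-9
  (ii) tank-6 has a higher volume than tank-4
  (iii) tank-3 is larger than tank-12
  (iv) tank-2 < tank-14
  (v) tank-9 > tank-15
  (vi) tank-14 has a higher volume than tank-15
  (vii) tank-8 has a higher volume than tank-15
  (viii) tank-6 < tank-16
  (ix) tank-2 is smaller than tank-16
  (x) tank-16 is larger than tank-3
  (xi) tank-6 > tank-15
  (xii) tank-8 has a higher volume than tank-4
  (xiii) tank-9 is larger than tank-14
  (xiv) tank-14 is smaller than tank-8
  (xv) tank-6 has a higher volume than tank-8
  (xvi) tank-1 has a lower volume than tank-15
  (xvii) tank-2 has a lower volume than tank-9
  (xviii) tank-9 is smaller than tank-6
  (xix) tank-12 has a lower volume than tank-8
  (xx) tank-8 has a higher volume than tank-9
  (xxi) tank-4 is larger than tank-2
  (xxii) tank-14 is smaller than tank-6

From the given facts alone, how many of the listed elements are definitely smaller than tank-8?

From tank-8 the given relations immediately reach tank-15, tank-12, tank-14, tank-9, tank-4.
From those, tank-1, tank-2 — 7 in total.
Nothing else is reachable below tank-8; 7 in all.

7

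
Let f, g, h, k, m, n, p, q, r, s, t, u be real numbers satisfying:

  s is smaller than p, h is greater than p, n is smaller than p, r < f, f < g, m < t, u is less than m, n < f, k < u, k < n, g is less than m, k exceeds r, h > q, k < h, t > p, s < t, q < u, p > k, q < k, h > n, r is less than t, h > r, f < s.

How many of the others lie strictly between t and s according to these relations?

1

Chaining upward from s reaches: p, h.
Chaining downward from t reaches: r, q, k, u, n, f, g, p, m.
Strictly between s and t are those in both lists: p — 1 element.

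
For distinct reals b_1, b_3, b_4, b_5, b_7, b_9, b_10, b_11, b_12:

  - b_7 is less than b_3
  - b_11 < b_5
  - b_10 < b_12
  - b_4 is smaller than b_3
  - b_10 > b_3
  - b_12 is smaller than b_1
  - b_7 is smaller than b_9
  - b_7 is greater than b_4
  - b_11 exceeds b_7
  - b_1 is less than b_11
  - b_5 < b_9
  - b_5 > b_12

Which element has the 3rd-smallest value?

b_3

The consecutive relations fix a unique order: b_4 < b_7 < b_3 < b_10 < b_12 < b_1 < b_11 < b_5 < b_9.
The 3rd smallest is b_3.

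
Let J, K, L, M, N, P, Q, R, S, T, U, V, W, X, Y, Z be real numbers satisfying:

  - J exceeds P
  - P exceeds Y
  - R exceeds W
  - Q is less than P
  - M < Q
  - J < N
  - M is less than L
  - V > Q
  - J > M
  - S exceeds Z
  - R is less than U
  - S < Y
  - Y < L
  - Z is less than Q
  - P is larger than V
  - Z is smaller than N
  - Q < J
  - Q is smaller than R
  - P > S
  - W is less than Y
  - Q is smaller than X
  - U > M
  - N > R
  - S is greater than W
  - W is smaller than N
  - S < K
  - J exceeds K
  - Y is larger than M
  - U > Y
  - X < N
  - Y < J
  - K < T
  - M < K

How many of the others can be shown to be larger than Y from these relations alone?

From Y the given relations immediately reach P, L, J, U.
From those, N — 5 in total.
Nothing else is reachable above Y; 5 in all.

5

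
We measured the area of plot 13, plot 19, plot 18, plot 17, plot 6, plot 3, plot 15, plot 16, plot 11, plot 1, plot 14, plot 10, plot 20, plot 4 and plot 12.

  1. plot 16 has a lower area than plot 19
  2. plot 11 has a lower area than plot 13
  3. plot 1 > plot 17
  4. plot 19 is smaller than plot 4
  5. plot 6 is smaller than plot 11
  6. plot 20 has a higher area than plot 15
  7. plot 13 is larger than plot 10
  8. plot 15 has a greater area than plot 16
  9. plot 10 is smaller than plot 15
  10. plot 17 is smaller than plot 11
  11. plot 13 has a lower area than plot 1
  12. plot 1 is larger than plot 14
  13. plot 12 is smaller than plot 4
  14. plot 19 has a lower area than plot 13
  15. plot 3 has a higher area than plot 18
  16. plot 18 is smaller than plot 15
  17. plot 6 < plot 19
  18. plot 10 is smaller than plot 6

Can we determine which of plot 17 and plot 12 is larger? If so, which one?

Following every chain through plot 17: above plot 17 we get plot 11, plot 13, plot 1.
plot 12 is not reached, and no chain runs the other way from plot 12 to plot 17.
So the given relations leave the order of plot 17 and plot 12 undetermined.

undetermined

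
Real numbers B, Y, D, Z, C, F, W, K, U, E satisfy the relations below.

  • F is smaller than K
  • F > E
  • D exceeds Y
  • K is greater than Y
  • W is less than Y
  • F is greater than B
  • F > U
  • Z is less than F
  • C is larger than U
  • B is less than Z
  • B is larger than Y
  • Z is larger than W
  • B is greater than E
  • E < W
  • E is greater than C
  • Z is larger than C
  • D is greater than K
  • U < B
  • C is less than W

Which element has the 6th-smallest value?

Chaining the given pairs: U < C < E < W < Y < B < Z < F < K < D.
The 6th smallest is B.

B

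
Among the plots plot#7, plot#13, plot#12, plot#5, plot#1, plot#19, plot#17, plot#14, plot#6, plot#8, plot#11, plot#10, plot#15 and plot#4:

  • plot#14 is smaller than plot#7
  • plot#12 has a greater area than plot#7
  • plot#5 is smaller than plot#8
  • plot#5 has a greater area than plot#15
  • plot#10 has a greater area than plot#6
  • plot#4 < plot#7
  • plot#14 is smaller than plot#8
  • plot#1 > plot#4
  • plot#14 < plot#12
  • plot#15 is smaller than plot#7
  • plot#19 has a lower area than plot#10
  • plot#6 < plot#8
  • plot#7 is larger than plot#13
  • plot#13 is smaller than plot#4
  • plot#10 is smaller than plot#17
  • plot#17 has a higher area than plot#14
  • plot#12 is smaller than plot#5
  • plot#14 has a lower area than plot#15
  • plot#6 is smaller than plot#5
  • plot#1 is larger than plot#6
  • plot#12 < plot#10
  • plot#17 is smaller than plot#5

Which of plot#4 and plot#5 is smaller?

Link the given pairs in sequence: plot#4 < plot#7; plot#7 < plot#12; plot#12 < plot#10; plot#10 < plot#17; plot#17 < plot#5.
Together: plot#4 < plot#7 < plot#12 < plot#10 < plot#17 < plot#5.
So plot#4 < plot#5; plot#4 is the smaller of the two.

plot#4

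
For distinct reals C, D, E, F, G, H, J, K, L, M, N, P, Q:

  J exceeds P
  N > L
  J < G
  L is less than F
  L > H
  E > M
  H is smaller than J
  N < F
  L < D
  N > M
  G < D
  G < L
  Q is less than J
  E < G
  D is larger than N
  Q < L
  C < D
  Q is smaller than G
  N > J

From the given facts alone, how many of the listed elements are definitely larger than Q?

Directly above Q: J, G, L.
One step further: N, F, D (6 so far).
No other element is forced above Q by the given relations, so the count is 6.

6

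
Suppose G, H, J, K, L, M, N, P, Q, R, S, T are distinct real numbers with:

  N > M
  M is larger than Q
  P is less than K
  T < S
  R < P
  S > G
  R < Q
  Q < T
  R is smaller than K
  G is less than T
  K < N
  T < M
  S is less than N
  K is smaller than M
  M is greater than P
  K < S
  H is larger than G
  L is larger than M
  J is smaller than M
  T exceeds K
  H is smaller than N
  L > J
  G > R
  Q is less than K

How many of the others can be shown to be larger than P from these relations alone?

Directly above P: K, M.
One step further: T, S, N, L (6 so far).
No other element is forced above P by the given relations, so the count is 6.

6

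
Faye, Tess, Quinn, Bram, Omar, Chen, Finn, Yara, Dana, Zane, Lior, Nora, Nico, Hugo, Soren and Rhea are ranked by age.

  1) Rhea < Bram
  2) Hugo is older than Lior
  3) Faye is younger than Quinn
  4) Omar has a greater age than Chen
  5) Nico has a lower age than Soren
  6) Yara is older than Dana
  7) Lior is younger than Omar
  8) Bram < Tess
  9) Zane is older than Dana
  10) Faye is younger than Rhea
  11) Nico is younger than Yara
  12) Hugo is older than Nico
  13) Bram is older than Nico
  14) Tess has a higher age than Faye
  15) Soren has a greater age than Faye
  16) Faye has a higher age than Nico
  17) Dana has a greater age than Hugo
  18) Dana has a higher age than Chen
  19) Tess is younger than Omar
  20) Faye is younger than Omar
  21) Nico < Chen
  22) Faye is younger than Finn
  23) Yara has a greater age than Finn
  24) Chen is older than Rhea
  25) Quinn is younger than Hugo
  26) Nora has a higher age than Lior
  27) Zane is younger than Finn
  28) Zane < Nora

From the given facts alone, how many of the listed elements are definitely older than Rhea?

The elements the relations force above Rhea are Bram, Chen, Tess, Omar, Dana, Zane, Finn, Yara, Nora — no chain reaches any other.
That is 9.

9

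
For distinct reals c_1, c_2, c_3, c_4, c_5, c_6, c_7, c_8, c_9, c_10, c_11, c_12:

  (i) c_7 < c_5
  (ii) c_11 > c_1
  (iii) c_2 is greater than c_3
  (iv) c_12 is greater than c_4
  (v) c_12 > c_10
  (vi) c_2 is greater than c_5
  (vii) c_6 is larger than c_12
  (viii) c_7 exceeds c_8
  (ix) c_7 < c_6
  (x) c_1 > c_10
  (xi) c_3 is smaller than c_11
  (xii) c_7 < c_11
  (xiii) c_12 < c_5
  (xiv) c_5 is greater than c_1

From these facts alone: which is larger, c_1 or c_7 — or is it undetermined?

Following every chain through c_7: above c_7 we get c_11, c_5, c_2, c_6; below c_7 we get c_8.
c_1 is not reached, and no chain runs the other way from c_1 to c_7.
So the given relations leave the order of c_7 and c_1 undetermined.

undetermined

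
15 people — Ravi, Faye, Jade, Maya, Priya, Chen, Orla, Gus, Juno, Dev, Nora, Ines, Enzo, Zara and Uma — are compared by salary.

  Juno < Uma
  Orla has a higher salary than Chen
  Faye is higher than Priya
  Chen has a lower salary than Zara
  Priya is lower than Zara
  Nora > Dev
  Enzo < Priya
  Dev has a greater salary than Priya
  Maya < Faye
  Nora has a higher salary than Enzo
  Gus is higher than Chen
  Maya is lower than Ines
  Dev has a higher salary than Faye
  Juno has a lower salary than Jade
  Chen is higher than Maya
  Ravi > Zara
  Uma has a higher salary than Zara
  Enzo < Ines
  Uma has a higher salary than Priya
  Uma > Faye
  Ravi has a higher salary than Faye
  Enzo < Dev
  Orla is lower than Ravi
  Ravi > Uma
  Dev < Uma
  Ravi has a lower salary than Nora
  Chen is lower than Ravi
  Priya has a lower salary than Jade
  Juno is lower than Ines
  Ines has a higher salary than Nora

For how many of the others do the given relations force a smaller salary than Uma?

From Uma the given relations immediately reach Juno, Priya, Faye, Zara, Dev.
From those, Enzo, Maya, Chen — 8 in total.
No other element is forced below Uma by the given relations, so the count is 8.

8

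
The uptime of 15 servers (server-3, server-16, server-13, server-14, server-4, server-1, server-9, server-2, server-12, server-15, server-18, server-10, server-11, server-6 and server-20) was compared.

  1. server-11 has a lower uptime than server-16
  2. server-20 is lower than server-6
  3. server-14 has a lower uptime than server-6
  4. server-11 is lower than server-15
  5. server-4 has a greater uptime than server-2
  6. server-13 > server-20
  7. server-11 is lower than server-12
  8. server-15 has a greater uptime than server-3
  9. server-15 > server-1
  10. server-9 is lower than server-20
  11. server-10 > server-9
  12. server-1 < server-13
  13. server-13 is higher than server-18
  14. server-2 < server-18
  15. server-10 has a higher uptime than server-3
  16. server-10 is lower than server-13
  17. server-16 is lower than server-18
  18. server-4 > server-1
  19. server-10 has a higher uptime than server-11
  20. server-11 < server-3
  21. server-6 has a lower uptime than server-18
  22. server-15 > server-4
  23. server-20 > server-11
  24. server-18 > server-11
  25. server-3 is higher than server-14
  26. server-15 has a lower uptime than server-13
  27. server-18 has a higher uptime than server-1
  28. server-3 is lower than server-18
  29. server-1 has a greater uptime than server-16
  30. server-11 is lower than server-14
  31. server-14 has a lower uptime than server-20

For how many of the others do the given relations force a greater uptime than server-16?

From server-16 the given relations immediately reach server-1, server-18.
From those, server-4, server-15, server-13 — 5 in total.
Nothing else is reachable above server-16; 5 in all.

5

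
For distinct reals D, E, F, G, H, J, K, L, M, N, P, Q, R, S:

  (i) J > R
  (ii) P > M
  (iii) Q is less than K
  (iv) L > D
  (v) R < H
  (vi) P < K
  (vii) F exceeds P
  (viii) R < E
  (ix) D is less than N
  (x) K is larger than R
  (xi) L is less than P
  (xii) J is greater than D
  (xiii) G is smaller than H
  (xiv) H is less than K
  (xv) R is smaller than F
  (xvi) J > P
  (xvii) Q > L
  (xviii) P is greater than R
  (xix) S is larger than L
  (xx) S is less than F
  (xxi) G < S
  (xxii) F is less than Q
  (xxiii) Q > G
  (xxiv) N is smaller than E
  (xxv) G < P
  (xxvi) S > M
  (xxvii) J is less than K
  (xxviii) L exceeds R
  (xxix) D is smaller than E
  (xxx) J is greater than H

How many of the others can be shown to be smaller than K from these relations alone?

11

The elements the relations force below K are M, G, D, R, H, L, P, S, J, F, Q — no chain reaches any other.
That is 11.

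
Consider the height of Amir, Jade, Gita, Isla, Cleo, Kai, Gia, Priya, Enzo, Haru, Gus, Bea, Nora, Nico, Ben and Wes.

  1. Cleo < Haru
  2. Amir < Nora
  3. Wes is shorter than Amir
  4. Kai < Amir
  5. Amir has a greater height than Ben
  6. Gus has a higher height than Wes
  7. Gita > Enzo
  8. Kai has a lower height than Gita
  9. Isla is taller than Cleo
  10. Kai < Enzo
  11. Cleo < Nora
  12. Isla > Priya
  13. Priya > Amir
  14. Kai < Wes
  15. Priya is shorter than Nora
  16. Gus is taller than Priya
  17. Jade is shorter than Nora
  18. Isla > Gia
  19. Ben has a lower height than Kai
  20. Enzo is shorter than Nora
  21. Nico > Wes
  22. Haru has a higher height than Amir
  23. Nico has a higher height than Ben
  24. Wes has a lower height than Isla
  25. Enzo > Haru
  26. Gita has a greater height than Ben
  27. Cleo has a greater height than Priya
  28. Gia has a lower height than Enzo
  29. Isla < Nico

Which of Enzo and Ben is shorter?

Ben

Link the given pairs in sequence: Ben < Kai; Kai < Wes; Wes < Amir; Amir < Priya; Priya < Cleo; Cleo < Haru; Haru < Enzo.
Chaining these gives Ben < Kai < Wes < Amir < Priya < Cleo < Haru < Enzo.
So Ben < Enzo; Ben is the shorter of the two.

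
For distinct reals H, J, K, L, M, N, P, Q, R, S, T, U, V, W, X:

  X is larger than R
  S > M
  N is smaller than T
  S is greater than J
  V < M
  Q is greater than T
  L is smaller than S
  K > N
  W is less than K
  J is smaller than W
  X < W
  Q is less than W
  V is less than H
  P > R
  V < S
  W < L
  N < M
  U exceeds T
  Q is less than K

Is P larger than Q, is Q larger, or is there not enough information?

undetermined

Following every chain through P: below P we get R.
Q is not reached, and no chain runs the other way from Q to P.
So the given relations leave the order of P and Q undetermined.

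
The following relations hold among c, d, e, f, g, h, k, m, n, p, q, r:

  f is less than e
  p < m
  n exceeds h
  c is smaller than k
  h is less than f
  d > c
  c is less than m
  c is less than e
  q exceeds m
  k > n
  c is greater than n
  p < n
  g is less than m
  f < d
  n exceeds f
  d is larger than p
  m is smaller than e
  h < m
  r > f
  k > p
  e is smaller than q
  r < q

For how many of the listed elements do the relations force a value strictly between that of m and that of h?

Chaining upward from h reaches: f, n, c, e, k, r, d, q.
Chaining downward from m reaches: g, p, f, n, c.
Strictly between h and m are those in both lists: f, n, c — 3 elements.

3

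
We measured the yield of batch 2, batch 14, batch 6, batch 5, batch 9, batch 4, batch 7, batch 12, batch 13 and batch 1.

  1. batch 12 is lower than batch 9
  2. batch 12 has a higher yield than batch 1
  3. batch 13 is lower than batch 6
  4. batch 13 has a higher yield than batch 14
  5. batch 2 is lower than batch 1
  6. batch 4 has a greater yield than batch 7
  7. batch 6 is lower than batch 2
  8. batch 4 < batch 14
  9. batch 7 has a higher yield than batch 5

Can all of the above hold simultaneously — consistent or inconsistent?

The single ordering batch 5 < batch 7 < batch 4 < batch 14 < batch 13 < batch 6 < batch 2 < batch 1 < batch 12 < batch 9 satisfies every listed relation, so no contradiction arises.

consistent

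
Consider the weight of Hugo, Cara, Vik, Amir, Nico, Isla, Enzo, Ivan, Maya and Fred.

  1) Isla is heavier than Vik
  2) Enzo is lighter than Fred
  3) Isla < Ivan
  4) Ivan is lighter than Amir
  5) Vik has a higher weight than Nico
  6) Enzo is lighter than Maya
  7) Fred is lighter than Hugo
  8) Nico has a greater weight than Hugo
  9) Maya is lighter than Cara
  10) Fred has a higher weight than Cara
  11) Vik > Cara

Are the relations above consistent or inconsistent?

The single ordering Enzo < Maya < Cara < Fred < Hugo < Nico < Vik < Isla < Ivan < Amir satisfies every listed relation, so no contradiction arises.

consistent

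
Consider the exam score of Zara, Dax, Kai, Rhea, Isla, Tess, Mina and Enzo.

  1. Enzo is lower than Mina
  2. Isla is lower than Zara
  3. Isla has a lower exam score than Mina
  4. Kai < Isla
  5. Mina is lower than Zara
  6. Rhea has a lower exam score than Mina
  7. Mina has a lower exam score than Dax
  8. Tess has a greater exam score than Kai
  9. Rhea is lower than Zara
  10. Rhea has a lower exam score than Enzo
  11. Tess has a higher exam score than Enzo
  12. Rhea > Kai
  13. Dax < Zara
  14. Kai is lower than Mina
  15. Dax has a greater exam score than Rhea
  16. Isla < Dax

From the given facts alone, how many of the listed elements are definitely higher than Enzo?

4

Directly above Enzo: Mina, Tess.
One step further: Dax, Zara (4 so far).
Nothing else is reachable above Enzo; 4 in all.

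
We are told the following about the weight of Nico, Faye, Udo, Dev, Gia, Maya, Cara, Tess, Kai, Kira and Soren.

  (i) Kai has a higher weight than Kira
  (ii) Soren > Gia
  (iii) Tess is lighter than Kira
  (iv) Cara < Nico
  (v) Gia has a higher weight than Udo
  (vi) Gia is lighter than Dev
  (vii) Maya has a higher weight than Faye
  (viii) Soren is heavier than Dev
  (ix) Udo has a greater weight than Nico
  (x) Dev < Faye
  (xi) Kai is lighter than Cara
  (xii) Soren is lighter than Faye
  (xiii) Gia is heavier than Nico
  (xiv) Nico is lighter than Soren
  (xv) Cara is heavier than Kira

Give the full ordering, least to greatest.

Tess < Kira < Kai < Cara < Nico < Udo < Gia < Dev < Soren < Faye < Maya

The consecutive links are each given: Tess < Kira; Kira < Kai; Kai < Cara; Cara < Nico; Nico < Udo; Udo < Gia; Gia < Dev; Dev < Soren; Soren < Faye; Faye < Maya.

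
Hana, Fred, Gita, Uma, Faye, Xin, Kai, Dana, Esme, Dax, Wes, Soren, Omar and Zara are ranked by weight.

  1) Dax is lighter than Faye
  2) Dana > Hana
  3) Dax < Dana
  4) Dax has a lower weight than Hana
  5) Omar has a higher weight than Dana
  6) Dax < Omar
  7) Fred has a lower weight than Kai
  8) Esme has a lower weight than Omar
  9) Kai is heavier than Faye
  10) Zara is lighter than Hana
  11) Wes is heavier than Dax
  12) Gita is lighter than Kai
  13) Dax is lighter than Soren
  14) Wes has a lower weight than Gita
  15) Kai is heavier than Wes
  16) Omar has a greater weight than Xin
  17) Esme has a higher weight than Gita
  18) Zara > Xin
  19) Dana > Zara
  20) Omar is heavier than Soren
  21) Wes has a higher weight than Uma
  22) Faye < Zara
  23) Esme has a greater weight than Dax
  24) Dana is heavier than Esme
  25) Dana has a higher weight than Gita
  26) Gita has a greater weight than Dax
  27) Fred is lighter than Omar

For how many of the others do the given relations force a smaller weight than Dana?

From Dana the given relations immediately reach Dax, Zara, Gita, Hana, Esme.
From those, Xin, Faye, Wes — 8 in total.
From those, Uma — 9 in total.
No other element is forced below Dana by the given relations, so the count is 9.

9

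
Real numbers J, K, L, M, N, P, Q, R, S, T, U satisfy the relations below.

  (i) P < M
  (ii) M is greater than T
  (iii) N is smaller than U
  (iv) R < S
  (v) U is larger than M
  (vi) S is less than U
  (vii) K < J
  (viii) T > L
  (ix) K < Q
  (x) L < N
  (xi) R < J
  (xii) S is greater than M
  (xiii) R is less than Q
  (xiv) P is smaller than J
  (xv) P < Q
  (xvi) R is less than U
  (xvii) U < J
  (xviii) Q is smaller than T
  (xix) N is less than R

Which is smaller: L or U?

L < N and N < R give L < R.
With R < Q: L < N < R < Q.
With Q < T: L < N < R < Q < T.
Then T < M extends the chain to M.
Then M < S extends the chain to S.
Then S < U extends the chain to U.
So L < U; L is the smaller of the two.

L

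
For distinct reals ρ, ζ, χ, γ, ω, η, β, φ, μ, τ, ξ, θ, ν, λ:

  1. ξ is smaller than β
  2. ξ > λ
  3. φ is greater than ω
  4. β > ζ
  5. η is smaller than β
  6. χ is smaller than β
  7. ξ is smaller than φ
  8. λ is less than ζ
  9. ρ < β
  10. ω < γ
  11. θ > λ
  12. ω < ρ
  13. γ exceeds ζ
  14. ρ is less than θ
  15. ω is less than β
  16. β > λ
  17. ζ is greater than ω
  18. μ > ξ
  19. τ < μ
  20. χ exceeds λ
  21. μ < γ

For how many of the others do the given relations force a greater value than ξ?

4

From ξ the given relations immediately reach φ, μ, β.
From those, γ — 4 in total.
No other element is forced above ξ by the given relations, so the count is 4.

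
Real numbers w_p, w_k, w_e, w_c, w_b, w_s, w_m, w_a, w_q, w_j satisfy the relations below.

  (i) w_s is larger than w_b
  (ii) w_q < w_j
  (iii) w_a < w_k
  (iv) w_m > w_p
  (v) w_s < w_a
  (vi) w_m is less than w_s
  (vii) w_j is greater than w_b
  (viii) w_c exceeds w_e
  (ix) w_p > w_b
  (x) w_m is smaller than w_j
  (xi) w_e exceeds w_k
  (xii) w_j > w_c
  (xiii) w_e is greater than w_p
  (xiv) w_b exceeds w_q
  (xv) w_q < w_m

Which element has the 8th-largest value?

The consecutive relations fix a unique order: w_q < w_b < w_p < w_m < w_s < w_a < w_k < w_e < w_c < w_j.
The 8th largest is w_p.

w_p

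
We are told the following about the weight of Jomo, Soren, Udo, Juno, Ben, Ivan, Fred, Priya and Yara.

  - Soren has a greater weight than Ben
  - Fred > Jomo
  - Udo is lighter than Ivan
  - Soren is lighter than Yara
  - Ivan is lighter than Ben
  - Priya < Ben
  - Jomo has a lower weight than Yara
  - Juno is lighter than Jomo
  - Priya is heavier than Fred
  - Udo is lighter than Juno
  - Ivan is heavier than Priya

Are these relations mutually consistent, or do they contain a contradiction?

consistent

The single ordering Udo < Juno < Jomo < Fred < Priya < Ivan < Ben < Soren < Yara satisfies every listed relation, so no contradiction arises.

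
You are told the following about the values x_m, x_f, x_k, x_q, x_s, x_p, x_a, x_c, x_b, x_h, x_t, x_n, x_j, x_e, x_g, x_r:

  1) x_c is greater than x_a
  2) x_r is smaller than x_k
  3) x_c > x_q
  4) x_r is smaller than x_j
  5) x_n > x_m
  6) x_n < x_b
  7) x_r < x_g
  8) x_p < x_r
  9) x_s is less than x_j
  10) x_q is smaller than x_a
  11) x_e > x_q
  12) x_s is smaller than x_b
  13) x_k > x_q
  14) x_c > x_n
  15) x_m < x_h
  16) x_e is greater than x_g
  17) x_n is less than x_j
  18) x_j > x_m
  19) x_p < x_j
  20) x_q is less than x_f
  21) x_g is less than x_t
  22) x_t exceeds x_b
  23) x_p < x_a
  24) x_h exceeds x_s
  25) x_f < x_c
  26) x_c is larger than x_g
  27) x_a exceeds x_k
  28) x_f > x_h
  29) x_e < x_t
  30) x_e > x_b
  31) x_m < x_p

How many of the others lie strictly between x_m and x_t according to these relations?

Chaining upward from x_m reaches: x_n, x_h, x_p, x_r, x_g, x_b, x_f, x_k, x_j, x_a, x_c, x_e.
Chaining downward from x_t reaches: x_n, x_s, x_p, x_r, x_g, x_b, x_q, x_e.
Strictly between x_m and x_t are those in both lists: x_n, x_p, x_r, x_g, x_b, x_e — 6 elements.

6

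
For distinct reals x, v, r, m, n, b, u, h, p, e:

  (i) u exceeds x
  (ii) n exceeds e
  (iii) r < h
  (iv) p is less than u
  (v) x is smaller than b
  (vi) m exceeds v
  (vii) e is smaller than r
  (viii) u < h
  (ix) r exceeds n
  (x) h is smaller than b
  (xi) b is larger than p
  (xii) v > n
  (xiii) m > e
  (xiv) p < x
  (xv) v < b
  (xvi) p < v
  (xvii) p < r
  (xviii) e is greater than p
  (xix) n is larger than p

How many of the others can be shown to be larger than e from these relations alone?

6

The elements the relations force above e are n, r, v, h, b, m — no chain reaches any other.
That is 6.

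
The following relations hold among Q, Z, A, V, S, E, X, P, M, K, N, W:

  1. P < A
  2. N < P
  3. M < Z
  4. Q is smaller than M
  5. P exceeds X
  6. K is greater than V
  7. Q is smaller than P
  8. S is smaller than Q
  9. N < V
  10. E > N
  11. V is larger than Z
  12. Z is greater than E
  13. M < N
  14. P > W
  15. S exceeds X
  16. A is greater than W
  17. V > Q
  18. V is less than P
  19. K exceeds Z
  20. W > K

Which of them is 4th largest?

Piecing the relations together gives one ordering: X < S < Q < M < N < E < Z < V < K < W < P < A.
Counting 4 from the largest end gives K.

K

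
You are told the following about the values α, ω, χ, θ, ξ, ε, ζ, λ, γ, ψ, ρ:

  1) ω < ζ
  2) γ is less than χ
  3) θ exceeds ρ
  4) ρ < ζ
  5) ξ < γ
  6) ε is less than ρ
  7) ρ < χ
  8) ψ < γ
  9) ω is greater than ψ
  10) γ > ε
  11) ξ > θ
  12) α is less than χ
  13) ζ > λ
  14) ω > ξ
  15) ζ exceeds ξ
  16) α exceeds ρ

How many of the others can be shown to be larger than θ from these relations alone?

5

Directly above θ: ξ.
One step further: γ, ω, ζ (4 so far).
One step further: χ (5 so far).
No other element is forced above θ by the given relations, so the count is 5.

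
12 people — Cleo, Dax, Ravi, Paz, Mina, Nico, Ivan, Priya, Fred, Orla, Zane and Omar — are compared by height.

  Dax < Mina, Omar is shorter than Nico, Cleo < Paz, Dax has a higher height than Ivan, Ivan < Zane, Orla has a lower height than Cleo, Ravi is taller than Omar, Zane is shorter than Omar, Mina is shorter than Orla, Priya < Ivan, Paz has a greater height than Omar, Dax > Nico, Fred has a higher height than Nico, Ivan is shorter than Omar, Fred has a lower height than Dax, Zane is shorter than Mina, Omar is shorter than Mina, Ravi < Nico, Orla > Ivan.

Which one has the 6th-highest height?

The consecutive relations fix a unique order: Priya < Ivan < Zane < Omar < Ravi < Nico < Fred < Dax < Mina < Orla < Cleo < Paz.
The 6th largest is Fred.

Fred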